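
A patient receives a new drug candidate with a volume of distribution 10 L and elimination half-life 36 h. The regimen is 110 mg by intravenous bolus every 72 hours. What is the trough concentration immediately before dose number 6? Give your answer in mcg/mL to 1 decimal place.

3.7 mcg/mL

f = (1/2)^(τ/t½) = (1/2)^(72/36) ≈ 0.2500.
C₀ = D/Vd = 110/10 ≈ 11.000 mcg/mL.
Before the 6th dose, 5 doses have been given. Superposition: Cmin = C₀·(f + f² + … + f^5).
≈ 11.000 × (0.2500 + 0.0625 + 0.0156 + 0.0039 + 0.0010) ≈ 11.000 × 0.3330 ≈ 3.663 mcg/mL.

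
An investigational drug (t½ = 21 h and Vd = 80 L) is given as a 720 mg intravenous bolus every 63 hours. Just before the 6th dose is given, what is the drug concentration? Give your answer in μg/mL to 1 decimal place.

1.3 μg/mL

f = (1/2)^(τ/t½) = (1/2)^(63/21) ≈ 0.1250.
C₀ = D/Vd = 720/80 ≈ 9.000 μg/mL.
Before the 6th dose, 5 doses have been given. Superposition: Cmin = C₀·(f + f² + … + f^5).
≈ 9.000 × (0.1250 + 0.0156 + 0.0020 + 0.0002 + 0.0000) ≈ 9.000 × 0.1428 ≈ 1.285 μg/mL.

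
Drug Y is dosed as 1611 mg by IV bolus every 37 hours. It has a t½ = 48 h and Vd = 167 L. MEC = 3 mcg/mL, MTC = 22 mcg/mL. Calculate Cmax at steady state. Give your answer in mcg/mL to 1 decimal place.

23.3 mcg/mL

k = ln2/t½ = ln2/48 ≈ 0.014441 h⁻¹; fraction remaining f = e^(−kτ) = e^(−0.014441×37) ≈ 0.5861.
Accumulation ratio R = 1/(1 − f) ≈ 1/0.4139 ≈ 2.4160.
Single-dose peak C₀ = D/Vd = 1611/167 ≈ 9.647 mcg/mL.
Steady-state peak Cmax,ss = C₀·R ≈ 9.647 × 2.4160 ≈ 23.307 mcg/mL.
Peak 23.3 mcg/mL vs MTC 22 mcg/mL: exceeds toxic threshold.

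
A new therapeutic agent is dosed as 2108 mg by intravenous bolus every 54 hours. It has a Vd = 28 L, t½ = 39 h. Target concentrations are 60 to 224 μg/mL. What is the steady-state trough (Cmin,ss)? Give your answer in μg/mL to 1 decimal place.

46.7 μg/mL

Over one 54-h interval, 54/39 ≈ 1.3846 half-lives elapse, leaving f ≈ 0.3830 of each dose.
Accumulation ratio R = 1/(1 − f) ≈ 1/0.6170 ≈ 1.6207.
Single-dose peak C₀ = D/Vd = 2108/28 ≈ 75.286 μg/mL.
Cmax,ss = C₀/(1 − f) ≈ 75.286/0.6170 ≈ 122.019 μg/mL.
Steady-state trough Cmin,ss = Cmax,ss·f ≈ 122.019 × 0.3830 ≈ 46.733 μg/mL.
Trough 46.7 μg/mL vs MEC 60 μg/mL: subtherapeutic.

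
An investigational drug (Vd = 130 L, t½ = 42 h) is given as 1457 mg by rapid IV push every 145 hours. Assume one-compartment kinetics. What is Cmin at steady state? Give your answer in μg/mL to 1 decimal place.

1.1 μg/mL

Over one 145-h interval, 145/42 ≈ 3.4524 half-lives elapse, leaving f ≈ 0.0914 of each dose.
Single-dose peak C₀ = D/Vd = 1457/130 ≈ 11.208 μg/mL.
Steady-state trough Cmin,ss = C₀·f/(1−f) ≈ 11.208 × 0.0914/0.9086 ≈ 1.127 μg/mL.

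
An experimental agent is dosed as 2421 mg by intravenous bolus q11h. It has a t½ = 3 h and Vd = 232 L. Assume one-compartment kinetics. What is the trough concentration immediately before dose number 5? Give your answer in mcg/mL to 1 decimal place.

0.9 mcg/mL

f = (1/2)^(τ/t½) = (1/2)^(11/3) ≈ 0.0787.
C₀ = D/Vd = 2421/232 ≈ 10.435 mcg/mL.
Before the 5th dose, 4 doses have been given. Superposition: Cmin = C₀·(f + f² + … + f^4).
≈ 10.435 × (0.0787 + 0.0062 + 0.0005 + 0.0000) ≈ 10.435 × 0.0854 ≈ 0.891 mcg/mL.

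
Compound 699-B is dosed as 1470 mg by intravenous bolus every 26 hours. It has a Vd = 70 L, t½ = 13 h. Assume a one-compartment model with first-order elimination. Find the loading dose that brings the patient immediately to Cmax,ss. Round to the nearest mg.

1960 mg

f = (1/2)^(26/13) ≈ 0.250000; accumulation ratio R = 1/(1−f) ≈ 1.33333.
Loading dose to hit Cmax,ss on first dose: D_load = D_maint·R ≈ 1470 × 1.33333 ≈ 1960.00 mg.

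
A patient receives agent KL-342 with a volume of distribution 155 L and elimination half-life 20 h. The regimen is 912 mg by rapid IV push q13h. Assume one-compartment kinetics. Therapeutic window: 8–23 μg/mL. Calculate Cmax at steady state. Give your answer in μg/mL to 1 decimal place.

τ/t½ = 13/20 ≈ 0.65, so fraction remaining f = (1/2)^(13/20) ≈ 0.6373.
At steady state, accumulation factor R = 1/(1 − e^(−kτ)) ≈ 2.7571.
Single-dose peak C₀ = D/Vd = 912/155 ≈ 5.884 μg/mL.
Steady-state peak Cmax,ss = C₀·R ≈ 5.884 × 2.7571 ≈ 16.223 μg/mL.
Peak 16.2 μg/mL vs MTC 23 μg/mL: below toxic threshold.

16.2 μg/mL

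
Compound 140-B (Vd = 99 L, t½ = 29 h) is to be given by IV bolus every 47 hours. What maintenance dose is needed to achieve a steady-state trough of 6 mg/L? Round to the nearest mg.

τ/t½ = 47/29 ≈ 1.6207, so f = (1/2)^(47/29) ≈ 0.325180.
Cmin,ss = (D/Vd)·f/(1−f), so D = Cmin,ss·Vd·(1−f)/f.
D = 6 × 99 × (1−f)/f ≈ 6 × 99 × 2.07522 ≈ 1232.68 mg.

1233 mg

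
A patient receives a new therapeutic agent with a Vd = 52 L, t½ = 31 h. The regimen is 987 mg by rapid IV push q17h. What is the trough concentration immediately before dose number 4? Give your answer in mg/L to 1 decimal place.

27.9 mg/L

f = (1/2)^(τ/t½) = (1/2)^(17/31) ≈ 0.6838.
C₀ = D/Vd = 987/52 ≈ 18.981 mg/L.
Before the 4th dose, 3 doses have been given. Superposition: Cmin = C₀·(f + f² + … + f^3).
≈ 18.981 × (0.6838 + 0.4676 + 0.3197) ≈ 18.981 × 1.4711 ≈ 27.923 mg/L.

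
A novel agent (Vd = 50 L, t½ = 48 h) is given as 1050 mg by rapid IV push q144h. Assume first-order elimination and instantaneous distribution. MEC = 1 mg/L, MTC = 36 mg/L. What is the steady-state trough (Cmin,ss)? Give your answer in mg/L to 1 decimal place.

The dosing interval is 3 half-lives, so f = 2^(−3) = 0.125.
Accumulation ratio R = 1/(1 − f) = 1/0.875 = 8/7.
Single-dose peak C₀ = D/Vd = 1050/50 = 21 mg/L.
Steady-state peak Cmax,ss = C₀·R = 21 × 8/7 ≈ 24.000 mg/L.
Steady-state trough Cmin,ss = Cmax,ss·f ≈ 24.000 × 0.125 ≈ 3.000 mg/L.
Trough 3.0 mg/L vs MEC 1 mg/L: adequate.

3.0 mg/L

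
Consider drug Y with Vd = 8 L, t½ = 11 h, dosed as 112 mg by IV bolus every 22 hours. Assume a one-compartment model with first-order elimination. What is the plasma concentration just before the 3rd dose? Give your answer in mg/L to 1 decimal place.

f = (1/2)^(τ/t½) = (1/2)^(22/11) ≈ 0.2500.
C₀ = D/Vd = 112/8 ≈ 14.000 mg/L.
Before the 3rd dose, 2 doses have been given. Superposition: Cmin = C₀·(f + f²).
≈ 14.000 × (0.2500 + 0.0625) ≈ 14.000 × 0.3125 ≈ 4.375 mg/L.

4.4 mg/L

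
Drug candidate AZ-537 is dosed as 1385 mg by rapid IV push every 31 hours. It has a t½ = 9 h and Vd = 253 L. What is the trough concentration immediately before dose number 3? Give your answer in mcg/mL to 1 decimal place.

f = (1/2)^(τ/t½) = (1/2)^(31/9) ≈ 0.0919.
C₀ = D/Vd = 1385/253 ≈ 5.474 mcg/mL.
Before the 3rd dose, 2 doses have been given. Superposition: Cmin = C₀·(f + f²).
≈ 5.474 × (0.0919 + 0.0084) ≈ 5.474 × 0.1003 ≈ 0.549 mcg/mL.

0.5 mcg/mL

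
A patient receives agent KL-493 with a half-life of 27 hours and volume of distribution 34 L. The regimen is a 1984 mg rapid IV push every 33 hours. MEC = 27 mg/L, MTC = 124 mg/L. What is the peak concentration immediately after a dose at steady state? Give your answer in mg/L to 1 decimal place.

102.1 mg/L

k = ln2/t½ = ln2/27 ≈ 0.025672 h⁻¹; fraction remaining f = e^(−kτ) = e^(−0.025672×33) ≈ 0.4286.
At steady state, accumulation factor R = 1/(1 − e^(−kτ)) ≈ 1.7501.
Single-dose peak C₀ = D/Vd = 1984/34 ≈ 58.353 mg/L.
Cmax,ss = C₀/(1 − f) ≈ 58.353/0.5714 ≈ 102.123 mg/L.
Peak 102.1 mg/L vs MTC 124 mg/L: below toxic threshold.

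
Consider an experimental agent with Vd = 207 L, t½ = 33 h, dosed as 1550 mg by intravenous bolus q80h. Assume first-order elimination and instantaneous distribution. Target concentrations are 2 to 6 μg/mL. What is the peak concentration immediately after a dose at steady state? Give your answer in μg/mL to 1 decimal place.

9.2 μg/mL

Over one 80-h interval, 80/33 ≈ 2.4242 half-lives elapse, leaving f ≈ 0.1863 of each dose.
At steady state, accumulation factor R = 1/(1 − e^(−kτ)) ≈ 1.2290.
Each bolus raises the concentration by D/Vd = 1550/207 ≈ 7.488 μg/mL.
Cmax,ss = C₀/(1 − f) ≈ 7.488/0.8137 ≈ 9.202 μg/mL.
Peak 9.2 μg/mL vs MTC 6 μg/mL: exceeds toxic threshold.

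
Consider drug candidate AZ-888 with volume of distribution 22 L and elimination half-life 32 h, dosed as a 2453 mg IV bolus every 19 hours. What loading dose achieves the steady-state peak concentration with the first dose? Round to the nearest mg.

f = (1/2)^(19/32) ≈ 0.662618; accumulation ratio R = 1/(1−f) ≈ 2.96400.
Loading dose to hit Cmax,ss on first dose: D_load = D_maint·R ≈ 2453 × 2.96400 ≈ 7270.69 mg.

7271 mg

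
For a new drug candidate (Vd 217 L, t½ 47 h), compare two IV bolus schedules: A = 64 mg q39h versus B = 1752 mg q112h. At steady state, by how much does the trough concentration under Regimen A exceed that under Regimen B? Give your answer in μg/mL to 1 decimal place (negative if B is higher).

Regimen A: f = (1/2)^(39/47) ≈ 0.5626; Cmin,ss = (64/217)·f/(1−f) ≈ 0.379 μg/mL.
Regimen B: f = (1/2)^(112/47) ≈ 0.1917; Cmin,ss = (1752/217)·f/(1−f) ≈ 1.915 μg/mL.
Difference ≈ 0.379 − 1.915 ≈ -1.536 μg/mL.

-1.5 μg/mL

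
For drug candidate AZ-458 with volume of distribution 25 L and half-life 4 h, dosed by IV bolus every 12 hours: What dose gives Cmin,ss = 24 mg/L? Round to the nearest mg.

τ/t½ = 12/4 ≈ 3, so f = (1/2)^(12/4) ≈ 0.125000.
Cmin,ss = (D/Vd)·f/(1−f), so D = Cmin,ss·Vd·(1−f)/f.
D = 24 × 25 × (1−f)/f ≈ 24 × 25 × 7.00000 ≈ 4200.00 mg.

4200 mg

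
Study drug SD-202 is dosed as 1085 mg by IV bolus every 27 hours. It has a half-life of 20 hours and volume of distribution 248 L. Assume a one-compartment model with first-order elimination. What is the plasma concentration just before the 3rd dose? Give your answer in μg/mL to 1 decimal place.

f = (1/2)^(τ/t½) = (1/2)^(27/20) ≈ 0.3923.
C₀ = D/Vd = 1085/248 ≈ 4.375 μg/mL.
Before the 3rd dose, 2 doses have been given. Superposition: Cmin = C₀·(f + f²).
≈ 4.375 × (0.3923 + 0.1539) ≈ 4.375 × 0.5462 ≈ 2.390 μg/mL.

2.4 μg/mL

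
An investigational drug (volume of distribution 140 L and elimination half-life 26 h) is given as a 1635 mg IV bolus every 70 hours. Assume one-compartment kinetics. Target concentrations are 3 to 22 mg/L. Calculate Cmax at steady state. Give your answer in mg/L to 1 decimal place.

13.8 mg/L

k = ln2/t½ = ln2/26 ≈ 0.026660 h⁻¹; fraction remaining f = e^(−kτ) = e^(−0.026660×70) ≈ 0.1547.
At steady state, accumulation factor R = 1/(1 − e^(−kτ)) ≈ 1.1830.
Each bolus raises the concentration by D/Vd = 1635/140 ≈ 11.679 mg/L.
Steady-state peak Cmax,ss = C₀·R ≈ 11.679 × 1.1830 ≈ 13.816 mg/L.
Peak 13.8 mg/L vs MTC 22 mg/L: below toxic threshold.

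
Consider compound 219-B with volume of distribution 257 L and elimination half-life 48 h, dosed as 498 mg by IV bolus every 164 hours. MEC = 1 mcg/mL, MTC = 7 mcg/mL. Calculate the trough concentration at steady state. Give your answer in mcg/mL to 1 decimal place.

0.2 mcg/mL

Over one 164-h interval, 164/48 ≈ 3.4167 half-lives elapse, leaving f ≈ 0.0936 of each dose.
At steady state, accumulation factor R = 1/(1 − e^(−kτ)) ≈ 1.1033.
Single-dose peak C₀ = D/Vd = 498/257 ≈ 1.938 mcg/mL.
Cmax,ss = C₀/(1 − f) ≈ 1.938/0.9064 ≈ 2.138 mcg/mL.
Steady-state trough Cmin,ss = Cmax,ss·f ≈ 2.138 × 0.0936 ≈ 0.200 mcg/mL.
Trough 0.2 mcg/mL vs MEC 1 mcg/mL: subtherapeutic.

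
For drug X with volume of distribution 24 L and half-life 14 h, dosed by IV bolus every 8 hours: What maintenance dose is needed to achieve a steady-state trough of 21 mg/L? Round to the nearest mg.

245 mg

τ/t½ = 8/14 ≈ 0.57143, so f = (1/2)^(8/14) ≈ 0.672950.
Cmin,ss = (D/Vd)·f/(1−f), so D = Cmin,ss·Vd·(1−f)/f.
D = 21 × 24 × (1−f)/f ≈ 21 × 24 × 0.48599 ≈ 244.94 mg.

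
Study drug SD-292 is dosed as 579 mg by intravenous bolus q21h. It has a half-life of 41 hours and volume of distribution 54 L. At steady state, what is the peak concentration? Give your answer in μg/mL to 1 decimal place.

35.9 μg/mL

Over one 21-h interval, 21/41 ≈ 0.5122 half-lives elapse, leaving f ≈ 0.7012 of each dose.
At steady state, accumulation factor R = 1/(1 − e^(−kτ)) ≈ 3.3467.
Each bolus raises the concentration by D/Vd = 579/54 ≈ 10.722 μg/mL.
Steady-state peak Cmax,ss = C₀·R ≈ 10.722 × 3.3467 ≈ 35.883 μg/mL.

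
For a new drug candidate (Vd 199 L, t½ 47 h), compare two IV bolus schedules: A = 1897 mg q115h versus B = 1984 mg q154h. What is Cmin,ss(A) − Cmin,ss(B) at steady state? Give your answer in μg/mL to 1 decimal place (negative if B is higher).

1.0 μg/mL

Regimen A: f = (1/2)^(115/47) ≈ 0.1834; Cmin,ss = (1897/199)·f/(1−f) ≈ 2.141 μg/mL.
Regimen B: f = (1/2)^(154/47) ≈ 0.1032; Cmin,ss = (1984/199)·f/(1−f) ≈ 1.147 μg/mL.
Difference ≈ 2.141 − 1.147 ≈ 0.994 μg/mL.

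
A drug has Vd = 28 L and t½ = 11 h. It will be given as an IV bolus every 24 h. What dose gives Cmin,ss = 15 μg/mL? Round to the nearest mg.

τ/t½ = 24/11 ≈ 2.1818, so f = (1/2)^(24/11) ≈ 0.220398.
Cmin,ss = (D/Vd)·f/(1−f), so D = Cmin,ss·Vd·(1−f)/f.
D = 15 × 28 × (1−f)/f ≈ 15 × 28 × 3.53725 ≈ 1485.64 mg.

1486 mg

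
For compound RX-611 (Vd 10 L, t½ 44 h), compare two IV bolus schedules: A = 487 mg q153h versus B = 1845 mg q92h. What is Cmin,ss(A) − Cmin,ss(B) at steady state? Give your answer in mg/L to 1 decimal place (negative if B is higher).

Regimen A: f = (1/2)^(153/44) ≈ 0.0898; Cmin,ss = (487/10)·f/(1−f) ≈ 4.805 mg/L.
Regimen B: f = (1/2)^(92/44) ≈ 0.2347; Cmin,ss = (1845/10)·f/(1−f) ≈ 56.582 mg/L.
Difference ≈ 4.805 − 56.582 ≈ -51.777 mg/L.

-51.8 mg/L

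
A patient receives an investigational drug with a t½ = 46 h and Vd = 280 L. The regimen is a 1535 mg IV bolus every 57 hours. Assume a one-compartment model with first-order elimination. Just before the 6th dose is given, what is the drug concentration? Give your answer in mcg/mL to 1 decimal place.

4.0 mcg/mL

f = (1/2)^(τ/t½) = (1/2)^(57/46) ≈ 0.4236.
C₀ = D/Vd = 1535/280 ≈ 5.482 mcg/mL.
Before the 6th dose, 5 doses have been given. Superposition: Cmin = C₀·(f + f² + … + f^5).
≈ 5.482 × (0.4236 + 0.1794 + 0.0760 + 0.0322 + 0.0136) ≈ 5.482 × 0.7248 ≈ 3.973 mcg/mL.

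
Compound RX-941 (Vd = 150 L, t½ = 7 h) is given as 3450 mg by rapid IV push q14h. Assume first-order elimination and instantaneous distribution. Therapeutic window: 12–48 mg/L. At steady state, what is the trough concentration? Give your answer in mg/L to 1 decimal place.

7.7 mg/L

The dosing interval is 2 half-lives, so f = 2^(−2) = 0.25.
At steady state, R = 1/(1 − 0.25) = 4/3.
Single-dose peak C₀ = D/Vd = 3450/150 = 23 mg/L.
Steady-state peak Cmax,ss = C₀·R = 23 × 4/3 ≈ 30.667 mg/L.
Steady-state trough Cmin,ss = Cmax,ss·f ≈ 30.667 × 0.25 ≈ 7.667 mg/L.
Trough 7.7 mg/L vs MEC 12 mg/L: subtherapeutic.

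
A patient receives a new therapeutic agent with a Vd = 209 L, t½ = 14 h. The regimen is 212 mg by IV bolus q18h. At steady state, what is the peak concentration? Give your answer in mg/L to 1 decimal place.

k = ln2/t½ = ln2/14 ≈ 0.049511 h⁻¹; fraction remaining f = e^(−kτ) = e^(−0.049511×18) ≈ 0.4102.
Accumulation ratio R = 1/(1 − f) ≈ 1/0.5898 ≈ 1.6955.
Each bolus raises the concentration by D/Vd = 212/209 ≈ 1.014 mg/L.
Steady-state peak Cmax,ss = C₀·R ≈ 1.014 × 1.6955 ≈ 1.719 mg/L.

1.7 mg/L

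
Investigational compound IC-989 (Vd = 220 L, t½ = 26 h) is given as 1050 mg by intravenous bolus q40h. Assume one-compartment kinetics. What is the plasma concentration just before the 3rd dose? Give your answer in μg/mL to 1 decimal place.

f = (1/2)^(τ/t½) = (1/2)^(40/26) ≈ 0.3443.
C₀ = D/Vd = 1050/220 ≈ 4.773 μg/mL.
Before the 3rd dose, 2 doses have been given. Superposition: Cmin = C₀·(f + f²).
≈ 4.773 × (0.3443 + 0.1185) ≈ 4.773 × 0.4628 ≈ 2.209 μg/mL.

2.2 μg/mL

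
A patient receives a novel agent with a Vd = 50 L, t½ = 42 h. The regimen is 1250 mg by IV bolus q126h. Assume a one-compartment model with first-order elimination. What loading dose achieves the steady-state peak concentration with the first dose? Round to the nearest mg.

f = (1/2)^(126/42) ≈ 0.125000; accumulation ratio R = 1/(1−f) ≈ 1.14286.
Loading dose to hit Cmax,ss on first dose: D_load = D_maint·R ≈ 1250 × 1.14286 ≈ 1428.58 mg.

1429 mg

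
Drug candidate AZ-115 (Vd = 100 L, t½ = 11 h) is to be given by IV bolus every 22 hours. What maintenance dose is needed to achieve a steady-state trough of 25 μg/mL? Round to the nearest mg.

τ/t½ = 22/11 ≈ 2, so f = (1/2)^(22/11) ≈ 0.250000.
Cmin,ss = (D/Vd)·f/(1−f), so D = Cmin,ss·Vd·(1−f)/f.
D = 25 × 100 × (1−f)/f ≈ 25 × 100 × 3.00000 ≈ 7500.00 mg.

7500 mg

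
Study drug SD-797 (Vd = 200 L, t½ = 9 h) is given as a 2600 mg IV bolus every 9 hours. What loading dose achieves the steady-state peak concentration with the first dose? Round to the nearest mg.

5200 mg

f = (1/2)^(9/9) ≈ 0.500000; accumulation ratio R = 1/(1−f) ≈ 2.00000.
Loading dose to hit Cmax,ss on first dose: D_load = D_maint·R ≈ 2600 × 2.00000 ≈ 5200.00 mg.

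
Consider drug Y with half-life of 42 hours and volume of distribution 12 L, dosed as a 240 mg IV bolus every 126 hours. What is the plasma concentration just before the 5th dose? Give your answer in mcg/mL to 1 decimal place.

f = (1/2)^(τ/t½) = (1/2)^(126/42) ≈ 0.1250.
C₀ = D/Vd = 240/12 ≈ 20.000 mcg/mL.
Before the 5th dose, 4 doses have been given. Superposition: Cmin = C₀·(f + f² + … + f^4).
≈ 20.000 × (0.1250 + 0.0156 + 0.0020 + 0.0002) ≈ 20.000 × 0.1428 ≈ 2.856 mcg/mL.

2.9 mcg/mL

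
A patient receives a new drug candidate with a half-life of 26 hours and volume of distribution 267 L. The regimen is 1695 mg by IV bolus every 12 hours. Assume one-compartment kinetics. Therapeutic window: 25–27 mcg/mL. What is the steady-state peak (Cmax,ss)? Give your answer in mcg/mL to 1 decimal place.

23.2 mcg/mL

Over one 12-h interval, 12/26 ≈ 0.46154 half-lives elapse, leaving f ≈ 0.7262 of each dose.
At steady state, accumulation factor R = 1/(1 − e^(−kτ)) ≈ 3.6523.
Each bolus raises the concentration by D/Vd = 1695/267 ≈ 6.348 mcg/mL.
Steady-state peak Cmax,ss = C₀·R ≈ 6.348 × 3.6523 ≈ 23.185 mcg/mL.
Peak 23.2 mcg/mL vs MTC 27 mcg/mL: below toxic threshold.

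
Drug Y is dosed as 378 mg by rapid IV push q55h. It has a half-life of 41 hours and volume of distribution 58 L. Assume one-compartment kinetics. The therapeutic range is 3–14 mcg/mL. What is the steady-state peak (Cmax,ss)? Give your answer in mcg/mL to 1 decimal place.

10.8 mcg/mL

Over one 55-h interval, 55/41 ≈ 1.3415 half-lives elapse, leaving f ≈ 0.3946 of each dose.
At steady state, accumulation factor R = 1/(1 − e^(−kτ)) ≈ 1.6518.
Each bolus raises the concentration by D/Vd = 378/58 ≈ 6.517 mcg/mL.
Steady-state peak Cmax,ss = C₀·R ≈ 6.517 × 1.6518 ≈ 10.765 mcg/mL.
Peak 10.8 mcg/mL vs MTC 14 mcg/mL: below toxic threshold.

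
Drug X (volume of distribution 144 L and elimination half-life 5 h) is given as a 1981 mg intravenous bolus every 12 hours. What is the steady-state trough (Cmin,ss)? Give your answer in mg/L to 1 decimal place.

k = ln2/t½ = ln2/5 ≈ 0.138629 h⁻¹; fraction remaining f = e^(−kτ) = e^(−0.138629×12) ≈ 0.1895.
Accumulation ratio R = 1/(1 − f) ≈ 1/0.8105 ≈ 1.2338.
Each bolus raises the concentration by D/Vd = 1981/144 ≈ 13.757 mg/L.
Cmax,ss = C₀/(1 − f) ≈ 13.757/0.8105 ≈ 16.973 mg/L.
One interval later, Cmin,ss = Cmax,ss·e^(−kτ) ≈ 16.973 × 0.1895 ≈ 3.216 mg/L.

3.2 mg/L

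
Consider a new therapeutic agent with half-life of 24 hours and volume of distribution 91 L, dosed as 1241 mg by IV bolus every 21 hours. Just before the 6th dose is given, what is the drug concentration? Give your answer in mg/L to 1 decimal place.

15.6 mg/L

f = (1/2)^(τ/t½) = (1/2)^(21/24) ≈ 0.5453.
C₀ = D/Vd = 1241/91 ≈ 13.637 mg/L.
Before the 6th dose, 5 doses have been given. Superposition: Cmin = C₀·(f + f² + … + f^5).
≈ 13.637 × (0.5453 + 0.2974 + 0.1621 + 0.0884 + 0.0482) ≈ 13.637 × 1.1414 ≈ 15.565 mg/L.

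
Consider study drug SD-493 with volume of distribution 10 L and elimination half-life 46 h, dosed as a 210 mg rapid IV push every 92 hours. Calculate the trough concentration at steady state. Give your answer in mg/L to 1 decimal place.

The dosing interval is 2 half-lives, so f = 2^(−2) = 0.25.
At steady state, R = 1/(1 − 0.25) = 4/3.
Single-dose peak C₀ = D/Vd = 210/10 = 21 mg/L.
Steady-state peak Cmax,ss = C₀·R = 21 × 4/3 ≈ 28.000 mg/L.
Steady-state trough Cmin,ss = Cmax,ss·f ≈ 28.000 × 0.25 ≈ 7.000 mg/L.

7.0 mg/L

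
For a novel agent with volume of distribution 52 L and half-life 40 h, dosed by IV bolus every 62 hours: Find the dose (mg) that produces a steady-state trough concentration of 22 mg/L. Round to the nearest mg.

2206 mg

τ/t½ = 62/40 ≈ 1.55, so f = (1/2)^(62/40) ≈ 0.341510.
Cmin,ss = (D/Vd)·f/(1−f), so D = Cmin,ss·Vd·(1−f)/f.
D = 22 × 52 × (1−f)/f ≈ 22 × 52 × 1.92817 ≈ 2205.83 mg.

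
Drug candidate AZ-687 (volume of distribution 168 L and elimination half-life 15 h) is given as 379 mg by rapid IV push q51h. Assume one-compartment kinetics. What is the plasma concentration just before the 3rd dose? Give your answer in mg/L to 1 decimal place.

0.2 mg/L

f = (1/2)^(τ/t½) = (1/2)^(51/15) ≈ 0.0947.
C₀ = D/Vd = 379/168 ≈ 2.256 mg/L.
Before the 3rd dose, 2 doses have been given. Superposition: Cmin = C₀·(f + f²).
≈ 2.256 × (0.0947 + 0.0090) ≈ 2.256 × 0.1037 ≈ 0.234 mg/L.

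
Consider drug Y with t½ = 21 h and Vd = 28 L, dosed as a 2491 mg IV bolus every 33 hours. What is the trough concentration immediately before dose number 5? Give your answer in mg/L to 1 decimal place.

f = (1/2)^(τ/t½) = (1/2)^(33/21) ≈ 0.3365.
C₀ = D/Vd = 2491/28 ≈ 88.964 mg/L.
Before the 5th dose, 4 doses have been given. Superposition: Cmin = C₀·(f + f² + … + f^4).
≈ 88.964 × (0.3365 + 0.1132 + 0.0381 + 0.0128) ≈ 88.964 × 0.5006 ≈ 44.535 mg/L.

44.5 mg/L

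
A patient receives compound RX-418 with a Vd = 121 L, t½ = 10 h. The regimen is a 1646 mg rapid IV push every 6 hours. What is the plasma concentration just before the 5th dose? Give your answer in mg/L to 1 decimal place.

f = (1/2)^(τ/t½) = (1/2)^(6/10) ≈ 0.6598.
C₀ = D/Vd = 1646/121 ≈ 13.603 mg/L.
Before the 5th dose, 4 doses have been given. Superposition: Cmin = C₀·(f + f² + … + f^4).
≈ 13.603 × (0.6598 + 0.4353 + 0.2872 + 0.1895) ≈ 13.603 × 1.5718 ≈ 21.381 mg/L.

21.4 mg/L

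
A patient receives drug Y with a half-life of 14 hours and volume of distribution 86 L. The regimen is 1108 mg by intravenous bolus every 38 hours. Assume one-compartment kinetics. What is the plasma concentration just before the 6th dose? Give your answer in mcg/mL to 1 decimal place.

f = (1/2)^(τ/t½) = (1/2)^(38/14) ≈ 0.1524.
C₀ = D/Vd = 1108/86 ≈ 12.884 mcg/mL.
Before the 6th dose, 5 doses have been given. Superposition: Cmin = C₀·(f + f² + … + f^5).
≈ 12.884 × (0.1524 + 0.0232 + 0.0035 + 0.0005 + 0.0001) ≈ 12.884 × 0.1797 ≈ 2.315 mcg/mL.

2.3 mcg/mL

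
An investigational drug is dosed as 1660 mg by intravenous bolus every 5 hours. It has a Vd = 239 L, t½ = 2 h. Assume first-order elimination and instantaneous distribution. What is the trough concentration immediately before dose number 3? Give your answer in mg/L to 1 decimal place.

1.4 mg/L

f = (1/2)^(τ/t½) = (1/2)^(5/2) ≈ 0.1768.
C₀ = D/Vd = 1660/239 ≈ 6.946 mg/L.
Before the 3rd dose, 2 doses have been given. Superposition: Cmin = C₀·(f + f²).
≈ 6.946 × (0.1768 + 0.0313) ≈ 6.946 × 0.2081 ≈ 1.445 mg/L.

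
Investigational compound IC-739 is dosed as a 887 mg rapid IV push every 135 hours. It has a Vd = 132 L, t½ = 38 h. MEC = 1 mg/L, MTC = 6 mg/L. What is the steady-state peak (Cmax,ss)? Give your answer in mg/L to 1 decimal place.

7.3 mg/L

τ/t½ = 135/38 ≈ 3.5526, so fraction remaining f = (1/2)^(135/38) ≈ 0.0852.
At steady state, accumulation factor R = 1/(1 − e^(−kτ)) ≈ 1.0931.
Each bolus raises the concentration by D/Vd = 887/132 ≈ 6.720 mg/L.
Cmax,ss = C₀/(1 − f) ≈ 6.720/0.9148 ≈ 7.346 mg/L.
Peak 7.3 mg/L vs MTC 6 mg/L: exceeds toxic threshold.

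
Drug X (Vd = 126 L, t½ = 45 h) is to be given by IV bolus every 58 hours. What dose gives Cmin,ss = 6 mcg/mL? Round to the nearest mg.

1091 mg

τ/t½ = 58/45 ≈ 1.2889, so f = (1/2)^(58/45) ≈ 0.409266.
Cmin,ss = (D/Vd)·f/(1−f), so D = Cmin,ss·Vd·(1−f)/f.
D = 6 × 126 × (1−f)/f ≈ 6 × 126 × 1.44340 ≈ 1091.21 mg.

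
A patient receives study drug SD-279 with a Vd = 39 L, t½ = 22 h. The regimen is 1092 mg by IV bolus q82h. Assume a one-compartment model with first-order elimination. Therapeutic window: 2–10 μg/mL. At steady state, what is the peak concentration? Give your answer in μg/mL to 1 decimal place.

Over one 82-h interval, 82/22 ≈ 3.7273 half-lives elapse, leaving f ≈ 0.0755 of each dose.
At steady state, accumulation factor R = 1/(1 − e^(−kτ)) ≈ 1.0817.
Each bolus raises the concentration by D/Vd = 1092/39 ≈ 28.000 μg/mL.
Steady-state peak Cmax,ss = C₀·R ≈ 28.000 × 1.0817 ≈ 30.288 μg/mL.
Peak 30.3 μg/mL vs MTC 10 μg/mL: exceeds toxic threshold.

30.3 μg/mL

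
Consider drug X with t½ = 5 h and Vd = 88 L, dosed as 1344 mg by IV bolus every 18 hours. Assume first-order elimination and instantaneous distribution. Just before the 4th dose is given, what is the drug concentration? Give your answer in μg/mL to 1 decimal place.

f = (1/2)^(τ/t½) = (1/2)^(18/5) ≈ 0.0825.
C₀ = D/Vd = 1344/88 ≈ 15.273 μg/mL.
Before the 4th dose, 3 doses have been given. Superposition: Cmin = C₀·(f + f² + … + f^3).
≈ 15.273 × (0.0825 + 0.0068 + 0.0006) ≈ 15.273 × 0.0899 ≈ 1.373 μg/mL.

1.4 μg/mL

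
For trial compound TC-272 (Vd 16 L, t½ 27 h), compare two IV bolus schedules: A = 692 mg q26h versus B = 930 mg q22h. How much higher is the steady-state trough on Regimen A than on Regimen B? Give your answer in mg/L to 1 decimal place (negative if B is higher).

-31.0 mg/L

Regimen A: f = (1/2)^(26/27) ≈ 0.5130; Cmin,ss = (692/16)·f/(1−f) ≈ 45.559 mg/L.
Regimen B: f = (1/2)^(22/27) ≈ 0.5685; Cmin,ss = (930/16)·f/(1−f) ≈ 76.580 mg/L.
Difference ≈ 45.559 − 76.580 ≈ -31.021 mg/L.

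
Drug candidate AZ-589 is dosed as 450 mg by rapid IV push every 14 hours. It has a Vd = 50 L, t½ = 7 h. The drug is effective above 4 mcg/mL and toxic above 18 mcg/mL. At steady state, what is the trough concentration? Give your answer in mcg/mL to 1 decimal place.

τ = 14 h = 2 half-lives, so f = (1/2)^2 = 0.25.
At steady state, R = 1/(1 − 0.25) = 4/3.
Single-dose peak C₀ = D/Vd = 450/50 = 9 mcg/mL.
Steady-state peak Cmax,ss = C₀·R = 9 × 4/3 ≈ 12.000 mcg/mL.
Steady-state trough Cmin,ss = Cmax,ss·f ≈ 12.000 × 0.25 ≈ 3.000 mcg/mL.
Trough 3.0 mcg/mL vs MEC 4 mcg/mL: subtherapeutic.

3.0 mcg/mL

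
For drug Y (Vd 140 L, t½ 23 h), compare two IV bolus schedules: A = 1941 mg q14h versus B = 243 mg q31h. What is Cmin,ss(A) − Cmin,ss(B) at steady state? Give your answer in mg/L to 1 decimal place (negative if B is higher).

Regimen A: f = (1/2)^(14/23) ≈ 0.6558; Cmin,ss = (1941/140)·f/(1−f) ≈ 26.415 mg/L.
Regimen B: f = (1/2)^(31/23) ≈ 0.3929; Cmin,ss = (243/140)·f/(1−f) ≈ 1.123 mg/L.
Difference ≈ 26.415 − 1.123 ≈ 25.292 mg/L.

25.3 mg/L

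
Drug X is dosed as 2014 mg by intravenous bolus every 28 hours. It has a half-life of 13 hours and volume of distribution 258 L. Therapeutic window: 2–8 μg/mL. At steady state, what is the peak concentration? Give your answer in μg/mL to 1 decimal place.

10.1 μg/mL

k = ln2/t½ = ln2/13 ≈ 0.053319 h⁻¹; fraction remaining f = e^(−kτ) = e^(−0.053319×28) ≈ 0.2247.
Accumulation ratio R = 1/(1 − f) ≈ 1/0.7753 ≈ 1.2898.
Each bolus raises the concentration by D/Vd = 2014/258 ≈ 7.806 μg/mL.
Cmax,ss = C₀/(1 − f) ≈ 7.806/0.7753 ≈ 10.068 μg/mL.
Peak 10.1 μg/mL vs MTC 8 μg/mL: exceeds toxic threshold.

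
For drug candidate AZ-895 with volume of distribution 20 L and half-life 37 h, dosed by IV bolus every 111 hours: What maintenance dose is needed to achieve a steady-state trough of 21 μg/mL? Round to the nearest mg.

τ/t½ = 111/37 ≈ 3, so f = (1/2)^(111/37) ≈ 0.125000.
Cmin,ss = (D/Vd)·f/(1−f), so D = Cmin,ss·Vd·(1−f)/f.
D = 21 × 20 × (1−f)/f ≈ 21 × 20 × 7.00000 ≈ 2940.00 mg.

2940 mg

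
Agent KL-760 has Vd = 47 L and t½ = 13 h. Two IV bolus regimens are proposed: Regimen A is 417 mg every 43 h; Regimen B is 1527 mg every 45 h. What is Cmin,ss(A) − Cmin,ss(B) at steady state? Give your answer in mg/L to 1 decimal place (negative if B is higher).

Regimen A: f = (1/2)^(43/13) ≈ 0.1010; Cmin,ss = (417/47)·f/(1−f) ≈ 0.997 mg/L.
Regimen B: f = (1/2)^(45/13) ≈ 0.0908; Cmin,ss = (1527/47)·f/(1−f) ≈ 3.245 mg/L.
Difference ≈ 0.997 − 3.245 ≈ -2.248 mg/L.

-2.2 mg/L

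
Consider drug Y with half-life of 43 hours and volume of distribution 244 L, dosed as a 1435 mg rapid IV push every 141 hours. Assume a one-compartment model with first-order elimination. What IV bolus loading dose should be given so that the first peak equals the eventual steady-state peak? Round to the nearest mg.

1600 mg

f = (1/2)^(141/43) ≈ 0.103015; accumulation ratio R = 1/(1−f) ≈ 1.11485.
Loading dose to hit Cmax,ss on first dose: D_load = D_maint·R ≈ 1435 × 1.11485 ≈ 1599.81 mg.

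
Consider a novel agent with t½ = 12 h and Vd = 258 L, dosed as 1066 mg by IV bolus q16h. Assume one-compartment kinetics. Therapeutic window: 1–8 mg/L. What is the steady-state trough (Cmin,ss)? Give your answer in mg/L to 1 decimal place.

2.7 mg/L

k = ln2/t½ = ln2/12 ≈ 0.057762 h⁻¹; fraction remaining f = e^(−kτ) = e^(−0.057762×16) ≈ 0.3969.
Single-dose peak C₀ = D/Vd = 1066/258 ≈ 4.132 mg/L.
Steady-state trough Cmin,ss = C₀·f/(1−f) ≈ 4.132 × 0.3969/0.6031 ≈ 2.719 mg/L.
Trough 2.7 mg/L vs MEC 1 mg/L: adequate.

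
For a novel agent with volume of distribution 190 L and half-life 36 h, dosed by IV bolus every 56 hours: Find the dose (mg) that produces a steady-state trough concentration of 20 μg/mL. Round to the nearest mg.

7370 mg

τ/t½ = 56/36 ≈ 1.5556, so f = (1/2)^(56/36) ≈ 0.340198.
Cmin,ss = (D/Vd)·f/(1−f), so D = Cmin,ss·Vd·(1−f)/f.
D = 20 × 190 × (1−f)/f ≈ 20 × 190 × 1.93946 ≈ 7369.95 mg.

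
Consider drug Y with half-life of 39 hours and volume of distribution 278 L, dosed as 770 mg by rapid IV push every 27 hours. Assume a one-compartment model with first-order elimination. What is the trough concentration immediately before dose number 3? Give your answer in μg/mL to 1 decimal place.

f = (1/2)^(τ/t½) = (1/2)^(27/39) ≈ 0.6189.
C₀ = D/Vd = 770/278 ≈ 2.770 μg/mL.
Before the 3rd dose, 2 doses have been given. Superposition: Cmin = C₀·(f + f²).
≈ 2.770 × (0.6189 + 0.3830) ≈ 2.770 × 1.0019 ≈ 2.775 μg/mL.

2.8 μg/mL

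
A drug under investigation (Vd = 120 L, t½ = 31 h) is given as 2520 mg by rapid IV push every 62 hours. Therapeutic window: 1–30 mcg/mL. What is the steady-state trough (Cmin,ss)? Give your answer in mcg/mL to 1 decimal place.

7.0 mcg/mL

τ = 62 h = 2 half-lives, so f = (1/2)^2 = 0.25.
At steady state, R = 1/(1 − 0.25) = 4/3.
Single-dose peak C₀ = D/Vd = 2520/120 = 21 mcg/mL.
Steady-state peak Cmax,ss = C₀·R = 21 × 4/3 ≈ 28.000 mcg/mL.
Steady-state trough Cmin,ss = Cmax,ss·f ≈ 28.000 × 0.25 ≈ 7.000 mcg/mL.
Trough 7.0 mcg/mL vs MEC 1 mcg/mL: adequate.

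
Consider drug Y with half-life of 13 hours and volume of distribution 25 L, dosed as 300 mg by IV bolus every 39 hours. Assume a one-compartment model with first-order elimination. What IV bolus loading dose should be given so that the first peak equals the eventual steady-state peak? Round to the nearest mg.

343 mg

f = (1/2)^(39/13) ≈ 0.125000; accumulation ratio R = 1/(1−f) ≈ 1.14286.
Loading dose to hit Cmax,ss on first dose: D_load = D_maint·R ≈ 300 × 1.14286 ≈ 342.86 mg.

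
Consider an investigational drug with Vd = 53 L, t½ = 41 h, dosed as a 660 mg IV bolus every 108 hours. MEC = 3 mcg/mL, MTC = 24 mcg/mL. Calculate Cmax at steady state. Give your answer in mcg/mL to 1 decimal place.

14.8 mcg/mL

k = ln2/t½ = ln2/41 ≈ 0.016906 h⁻¹; fraction remaining f = e^(−kτ) = e^(−0.016906×108) ≈ 0.1611.
Accumulation ratio R = 1/(1 − f) ≈ 1/0.8389 ≈ 1.1920.
Each bolus raises the concentration by D/Vd = 660/53 ≈ 12.453 mcg/mL.
Cmax,ss = C₀/(1 − f) ≈ 12.453/0.8389 ≈ 14.844 mcg/mL.
Peak 14.8 mcg/mL vs MTC 24 mcg/mL: below toxic threshold.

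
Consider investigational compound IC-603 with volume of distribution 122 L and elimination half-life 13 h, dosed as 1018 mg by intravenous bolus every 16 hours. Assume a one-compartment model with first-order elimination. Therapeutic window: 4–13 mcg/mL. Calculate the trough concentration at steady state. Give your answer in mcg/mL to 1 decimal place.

k = ln2/t½ = ln2/13 ≈ 0.053319 h⁻¹; fraction remaining f = e^(−kτ) = e^(−0.053319×16) ≈ 0.4261.
Single-dose peak C₀ = D/Vd = 1018/122 ≈ 8.344 mcg/mL.
Steady-state trough Cmin,ss = C₀·f/(1−f) ≈ 8.344 × 0.4261/0.5739 ≈ 6.195 mcg/mL.
Trough 6.2 mcg/mL vs MEC 4 mcg/mL: adequate.

6.2 mcg/mL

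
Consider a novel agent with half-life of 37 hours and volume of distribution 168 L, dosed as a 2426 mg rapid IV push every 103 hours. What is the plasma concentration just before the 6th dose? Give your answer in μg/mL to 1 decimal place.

f = (1/2)^(τ/t½) = (1/2)^(103/37) ≈ 0.1452.
C₀ = D/Vd = 2426/168 ≈ 14.440 μg/mL.
Before the 6th dose, 5 doses have been given. Superposition: Cmin = C₀·(f + f² + … + f^5).
≈ 14.440 × (0.1452 + 0.0211 + 0.0031 + 0.0004 + 0.0001) ≈ 14.440 × 0.1699 ≈ 2.453 μg/mL.

2.5 μg/mL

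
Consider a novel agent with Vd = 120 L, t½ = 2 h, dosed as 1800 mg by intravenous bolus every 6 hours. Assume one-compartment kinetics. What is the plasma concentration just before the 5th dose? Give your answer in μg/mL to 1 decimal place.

f = (1/2)^(τ/t½) = (1/2)^(6/2) ≈ 0.1250.
C₀ = D/Vd = 1800/120 ≈ 15.000 μg/mL.
Before the 5th dose, 4 doses have been given. Superposition: Cmin = C₀·(f + f² + … + f^4).
≈ 15.000 × (0.1250 + 0.0156 + 0.0020 + 0.0002) ≈ 15.000 × 0.1428 ≈ 2.142 μg/mL.

2.1 μg/mL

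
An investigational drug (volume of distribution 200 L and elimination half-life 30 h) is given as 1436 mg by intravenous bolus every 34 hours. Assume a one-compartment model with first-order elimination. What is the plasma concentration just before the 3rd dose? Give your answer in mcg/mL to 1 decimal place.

4.8 mcg/mL

f = (1/2)^(τ/t½) = (1/2)^(34/30) ≈ 0.4559.
C₀ = D/Vd = 1436/200 ≈ 7.180 mcg/mL.
Before the 3rd dose, 2 doses have been given. Superposition: Cmin = C₀·(f + f²).
≈ 7.180 × (0.4559 + 0.2078) ≈ 7.180 × 0.6637 ≈ 4.765 mcg/mL.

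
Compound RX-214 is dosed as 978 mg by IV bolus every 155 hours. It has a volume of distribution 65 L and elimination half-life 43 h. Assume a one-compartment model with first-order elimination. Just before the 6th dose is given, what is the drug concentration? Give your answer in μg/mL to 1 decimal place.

1.3 μg/mL

f = (1/2)^(τ/t½) = (1/2)^(155/43) ≈ 0.0822.
C₀ = D/Vd = 978/65 ≈ 15.046 μg/mL.
Before the 6th dose, 5 doses have been given. Superposition: Cmin = C₀·(f + f² + … + f^5).
≈ 15.046 × (0.0822 + 0.0068 + 0.0006 + 0.0000 + 0.0000) ≈ 15.046 × 0.0896 ≈ 1.348 μg/mL.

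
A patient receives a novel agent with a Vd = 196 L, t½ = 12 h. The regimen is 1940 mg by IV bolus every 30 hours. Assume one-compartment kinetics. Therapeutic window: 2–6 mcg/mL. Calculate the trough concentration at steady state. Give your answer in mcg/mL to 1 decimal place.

k = ln2/t½ = ln2/12 ≈ 0.057762 h⁻¹; fraction remaining f = e^(−kτ) = e^(−0.057762×30) ≈ 0.1768.
Each bolus raises the concentration by D/Vd = 1940/196 ≈ 9.898 mcg/mL.
Steady-state trough Cmin,ss = C₀·f/(1−f) ≈ 9.898 × 0.1768/0.8232 ≈ 2.126 mcg/mL.
Trough 2.1 mcg/mL vs MEC 2 mcg/mL: adequate.

2.1 mcg/mL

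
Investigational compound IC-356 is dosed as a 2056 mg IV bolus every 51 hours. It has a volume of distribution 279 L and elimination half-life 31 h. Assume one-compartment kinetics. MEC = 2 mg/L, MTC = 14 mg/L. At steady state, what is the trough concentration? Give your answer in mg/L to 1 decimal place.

τ/t½ = 51/31 ≈ 1.6452, so fraction remaining f = (1/2)^(51/31) ≈ 0.3197.
At steady state, accumulation factor R = 1/(1 − e^(−kτ)) ≈ 1.4699.
Each bolus raises the concentration by D/Vd = 2056/279 ≈ 7.369 mg/L.
Steady-state peak Cmax,ss = C₀·R ≈ 7.369 × 1.4699 ≈ 10.832 mg/L.
One interval later, Cmin,ss = Cmax,ss·e^(−kτ) ≈ 10.832 × 0.3197 ≈ 3.463 mg/L.
Trough 3.5 mg/L vs MEC 2 mg/L: adequate.

3.5 mg/L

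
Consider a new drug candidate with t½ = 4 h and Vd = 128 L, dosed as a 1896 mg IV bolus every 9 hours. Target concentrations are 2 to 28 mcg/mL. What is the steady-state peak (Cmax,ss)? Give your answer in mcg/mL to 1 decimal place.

τ/t½ = 9/4 ≈ 2.25, so fraction remaining f = (1/2)^(9/4) ≈ 0.2102.
At steady state, accumulation factor R = 1/(1 − e^(−kτ)) ≈ 1.2661.
Each bolus raises the concentration by D/Vd = 1896/128 ≈ 14.812 mcg/mL.
Steady-state peak Cmax,ss = C₀·R ≈ 14.812 × 1.2661 ≈ 18.753 mcg/mL.
Peak 18.8 mcg/mL vs MTC 28 mcg/mL: below toxic threshold.

18.8 mcg/mL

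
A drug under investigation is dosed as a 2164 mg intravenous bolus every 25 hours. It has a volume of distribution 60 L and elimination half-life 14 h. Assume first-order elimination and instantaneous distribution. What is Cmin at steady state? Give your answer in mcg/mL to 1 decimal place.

Over one 25-h interval, 25/14 ≈ 1.7857 half-lives elapse, leaving f ≈ 0.2900 of each dose.
Accumulation ratio R = 1/(1 − f) ≈ 1/0.7100 ≈ 1.4085.
Each bolus raises the concentration by D/Vd = 2164/60 ≈ 36.067 mcg/mL.
Cmax,ss = C₀/(1 − f) ≈ 36.067/0.7100 ≈ 50.799 mcg/mL.
Steady-state trough Cmin,ss = Cmax,ss·f ≈ 50.799 × 0.2900 ≈ 14.732 mcg/mL.

14.7 mcg/mL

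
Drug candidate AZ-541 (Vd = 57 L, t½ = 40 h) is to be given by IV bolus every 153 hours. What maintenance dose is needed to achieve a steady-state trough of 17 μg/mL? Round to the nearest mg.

τ/t½ = 153/40 ≈ 3.825, so f = (1/2)^(153/40) ≈ 0.070560.
Cmin,ss = (D/Vd)·f/(1−f), so D = Cmin,ss·Vd·(1−f)/f.
D = 17 × 57 × (1−f)/f ≈ 17 × 57 × 13.17234 ≈ 12764.00 mg.

12764 mg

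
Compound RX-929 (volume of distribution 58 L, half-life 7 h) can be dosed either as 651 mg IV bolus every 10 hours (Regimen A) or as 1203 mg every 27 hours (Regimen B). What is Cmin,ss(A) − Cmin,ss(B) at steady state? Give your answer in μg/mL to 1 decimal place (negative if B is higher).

5.1 μg/mL

Regimen A: f = (1/2)^(10/7) ≈ 0.3715; Cmin,ss = (651/58)·f/(1−f) ≈ 6.634 μg/mL.
Regimen B: f = (1/2)^(27/7) ≈ 0.0690; Cmin,ss = (1203/58)·f/(1−f) ≈ 1.537 μg/mL.
Difference ≈ 6.634 − 1.537 ≈ 5.097 μg/mL.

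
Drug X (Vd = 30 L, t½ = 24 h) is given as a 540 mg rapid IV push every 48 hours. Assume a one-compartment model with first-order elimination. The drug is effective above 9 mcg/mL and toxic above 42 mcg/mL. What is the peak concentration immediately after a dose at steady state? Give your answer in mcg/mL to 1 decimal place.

τ = 48 h = 2 half-lives, so f = (1/2)^2 = 0.25.
At steady state, R = 1/(1 − 0.25) = 4/3.
Single-dose peak C₀ = D/Vd = 540/30 = 18 mcg/mL.
Steady-state peak Cmax,ss = C₀·R = 18 × 4/3 ≈ 24.000 mcg/mL.
Peak 24.0 mcg/mL vs MTC 42 mcg/mL: below toxic threshold.

24.0 mcg/mL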